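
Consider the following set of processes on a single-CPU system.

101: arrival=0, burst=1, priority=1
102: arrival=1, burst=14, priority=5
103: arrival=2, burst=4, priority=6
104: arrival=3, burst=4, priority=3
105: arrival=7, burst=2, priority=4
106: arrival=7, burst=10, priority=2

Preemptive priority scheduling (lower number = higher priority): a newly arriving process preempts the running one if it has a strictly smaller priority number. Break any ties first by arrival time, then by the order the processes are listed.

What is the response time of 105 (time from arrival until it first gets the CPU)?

10

Timeline: | 101 0-1 | 102 1-3 | 104 3-7 | 106 7-17 | 105 17-19 | 102 19-31 | 103 31-35 |
Completion: 101=1  102=31  103=35  104=7  105=19  106=17
Turnaround (C−A): 101=1  102=30  103=33  104=4  105=12  106=10
Response(105) = first start − arrival = 17 − 7 = 10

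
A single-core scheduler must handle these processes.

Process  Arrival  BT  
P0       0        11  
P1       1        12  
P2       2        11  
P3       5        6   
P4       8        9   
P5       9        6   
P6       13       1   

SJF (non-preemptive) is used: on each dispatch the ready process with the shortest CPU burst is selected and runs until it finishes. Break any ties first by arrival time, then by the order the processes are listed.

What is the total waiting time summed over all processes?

109

Gantt: | P0 0-11 | P3 11-17 | P6 17-18 | P5 18-24 | P4 24-33 | P2 33-44 | P1 44-56 |
Completion: P0=11  P1=56  P2=44  P3=17  P4=33  P5=24  P6=18
Waiting = turnaround − burst: P0=0, P1=43, P2=31, P3=6, P4=16, P5=9, P6=4
Total waiting = 0 + 43 + 31 + 6 + 16 + 9 + 4 = 109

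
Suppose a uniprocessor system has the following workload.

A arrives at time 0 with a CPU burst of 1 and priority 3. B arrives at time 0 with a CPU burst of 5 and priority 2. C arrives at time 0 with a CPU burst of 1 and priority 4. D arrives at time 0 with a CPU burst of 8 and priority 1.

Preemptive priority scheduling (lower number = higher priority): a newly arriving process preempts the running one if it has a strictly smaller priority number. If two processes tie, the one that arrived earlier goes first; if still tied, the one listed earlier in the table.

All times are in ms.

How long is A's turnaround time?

Schedule: | D 0-8 | B 8-13 | A 13-14 | C 14-15 |
Completion: A=14  B=13  C=15  D=8
Turnaround(A) = completion − arrival = 14 − 0 = 14

14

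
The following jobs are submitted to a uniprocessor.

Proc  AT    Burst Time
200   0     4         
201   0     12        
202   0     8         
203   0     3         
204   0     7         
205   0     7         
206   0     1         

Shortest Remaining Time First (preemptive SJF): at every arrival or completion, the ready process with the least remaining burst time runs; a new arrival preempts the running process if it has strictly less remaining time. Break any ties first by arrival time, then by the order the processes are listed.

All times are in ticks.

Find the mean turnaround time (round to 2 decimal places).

17.43

Schedule: | 206 0-1 | 203 1-4 | 200 4-8 | 204 8-15 | 205 15-22 | 202 22-30 | 201 30-42 |
Completion: 200=8  201=42  202=30  203=4  204=15  205=22  206=1
Turnaround (C−A): 200=8  201=42  202=30  203=4  204=15  205=22  206=1
Turnaround times: 200=8, 201=42, 202=30, 203=4, 204=15, 205=22, 206=1
Average turnaround = (8+42+30+4+15+22+1) / 7 = 122/7 = 17.43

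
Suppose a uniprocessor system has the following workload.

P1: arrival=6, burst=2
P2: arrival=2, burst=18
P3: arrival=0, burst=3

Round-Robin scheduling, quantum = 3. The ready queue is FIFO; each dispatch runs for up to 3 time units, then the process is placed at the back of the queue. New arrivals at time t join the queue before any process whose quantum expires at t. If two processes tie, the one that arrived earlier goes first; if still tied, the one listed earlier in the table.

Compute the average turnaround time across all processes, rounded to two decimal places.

Schedule: | P3 0-3 | P2 3-6 | P1 6-8 | P2 8-23 |
Completion: P1=8  P2=23  P3=3
Turnaround (C−A): P1=2  P2=21  P3=3
Turnaround times: P1=2, P2=21, P3=3
Average turnaround = (2+21+3) / 3 = 26/3 = 8.67

8.67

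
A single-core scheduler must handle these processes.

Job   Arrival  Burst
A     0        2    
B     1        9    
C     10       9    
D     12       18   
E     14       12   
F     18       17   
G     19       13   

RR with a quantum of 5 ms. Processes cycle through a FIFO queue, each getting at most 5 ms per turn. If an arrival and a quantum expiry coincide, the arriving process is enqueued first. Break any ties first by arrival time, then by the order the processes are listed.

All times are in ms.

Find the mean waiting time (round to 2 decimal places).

Timeline: | A 0-2 | B 2-11 | C 11-16 | D 16-21 | E 21-26 | C 26-30 | F 30-35 | G 35-40 | D 40-45 | E 45-50 | F 50-55 | G 55-60 | D 60-65 | E 65-67 | F 67-72 | G 72-75 | D 75-78 | F 78-80 |
Completion: A=2  B=11  C=30  D=78  E=67  F=80  G=75
Waiting times: A=0, B=1, C=11, D=48, E=41, F=45, G=43
Average waiting = (0+1+11+48+41+45+43) / 7 = 189/7 = 27.00

27.00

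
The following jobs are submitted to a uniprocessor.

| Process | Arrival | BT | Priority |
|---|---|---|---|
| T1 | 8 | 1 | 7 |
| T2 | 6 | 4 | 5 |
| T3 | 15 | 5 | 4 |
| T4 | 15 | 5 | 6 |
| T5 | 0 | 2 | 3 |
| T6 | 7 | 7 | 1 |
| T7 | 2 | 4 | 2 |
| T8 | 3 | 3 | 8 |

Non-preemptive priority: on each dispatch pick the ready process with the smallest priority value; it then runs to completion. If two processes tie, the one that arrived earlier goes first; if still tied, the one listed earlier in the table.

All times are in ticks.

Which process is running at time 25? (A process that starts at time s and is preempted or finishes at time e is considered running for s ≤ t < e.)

Schedule: | T5 0-2 | T7 2-6 | T2 6-10 | T6 10-17 | T3 17-22 | T4 22-27 | T1 27-28 | T8 28-31 |
Completion: T1=28  T2=10  T3=22  T4=27  T5=2  T6=17  T7=6  T8=31
Turnaround (C−A): T1=20  T2=4  T3=7  T4=12  T5=2  T6=10  T7=4  T8=28

T4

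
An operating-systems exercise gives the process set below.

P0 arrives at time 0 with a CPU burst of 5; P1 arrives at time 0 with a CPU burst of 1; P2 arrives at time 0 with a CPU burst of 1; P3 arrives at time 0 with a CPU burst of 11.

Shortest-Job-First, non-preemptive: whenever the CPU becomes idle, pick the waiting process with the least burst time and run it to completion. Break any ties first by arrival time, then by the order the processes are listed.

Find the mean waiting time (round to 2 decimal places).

2.50

Gantt: | P1 0-1 | P2 1-2 | P0 2-7 | P3 7-18 |
Completion: P0=7  P1=1  P2=2  P3=18
Turnaround (C−A): P0=7  P1=1  P2=2  P3=18
Waiting times: P0=2, P1=0, P2=1, P3=7
Average waiting = (2+0+1+7) / 4 = 10/4 = 2.50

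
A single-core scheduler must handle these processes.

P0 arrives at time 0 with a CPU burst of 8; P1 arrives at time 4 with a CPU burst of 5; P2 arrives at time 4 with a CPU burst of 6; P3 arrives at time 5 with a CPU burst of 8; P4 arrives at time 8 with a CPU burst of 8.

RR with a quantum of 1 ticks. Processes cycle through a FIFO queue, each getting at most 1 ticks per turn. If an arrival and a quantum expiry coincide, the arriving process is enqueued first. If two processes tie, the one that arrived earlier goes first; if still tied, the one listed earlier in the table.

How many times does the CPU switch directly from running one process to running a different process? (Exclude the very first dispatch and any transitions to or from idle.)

31

Timeline: | P0 0-4 | P1 4-5 | P2 5-6 | P0 6-7 | P3 7-8 | P1 8-9 | P2 9-10 | P0 10-11 | P4 11-12 | P3 12-13 | P1 13-14 | P2 14-15 | P0 15-16 | P4 16-17 | P3 17-18 | P1 18-19 | P2 19-20 | P0 20-21 | P4 21-22 | P3 22-23 | P1 23-24 | P2 24-25 | P4 25-26 | P3 26-27 | P2 27-28 | P4 28-29 | P3 29-30 | P4 30-31 | P3 31-32 | P4 32-33 | P3 33-34 | P4 34-35 |
Completion: P0=21  P1=24  P2=28  P3=34  P4=35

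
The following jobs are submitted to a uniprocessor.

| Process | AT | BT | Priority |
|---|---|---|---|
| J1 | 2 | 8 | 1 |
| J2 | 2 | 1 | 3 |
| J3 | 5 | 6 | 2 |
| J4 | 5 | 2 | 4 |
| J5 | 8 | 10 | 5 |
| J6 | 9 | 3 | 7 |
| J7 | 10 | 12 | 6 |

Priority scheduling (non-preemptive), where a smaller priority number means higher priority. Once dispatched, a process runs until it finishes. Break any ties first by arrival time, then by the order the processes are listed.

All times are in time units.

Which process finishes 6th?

J7

Gantt: | idle 0-2 | J1 2-10 | J3 10-16 | J2 16-17 | J4 17-19 | J5 19-29 | J7 29-41 | J6 41-44 |
Completion: J1=10  J2=17  J3=16  J4=19  J5=29  J6=44  J7=41
Finish order: J1 → J3 → J2 → J4 → J5 → J7 → J6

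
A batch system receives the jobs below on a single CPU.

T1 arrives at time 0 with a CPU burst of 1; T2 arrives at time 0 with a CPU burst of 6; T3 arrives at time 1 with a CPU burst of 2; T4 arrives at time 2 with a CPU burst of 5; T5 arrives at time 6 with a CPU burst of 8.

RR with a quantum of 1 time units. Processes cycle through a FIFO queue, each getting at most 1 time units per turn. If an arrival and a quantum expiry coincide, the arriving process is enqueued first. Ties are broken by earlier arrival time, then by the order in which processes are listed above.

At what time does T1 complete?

Timeline: | T1 0-1 | T2 1-2 | T3 2-3 | T4 3-4 | T2 4-5 | T3 5-6 | T4 6-7 | T2 7-8 | T5 8-9 | T4 9-10 | T2 10-11 | T5 11-12 | T4 12-13 | T2 13-14 | T5 14-15 | T4 15-16 | T2 16-17 | T5 17-22 |
Completion: T1=1  T2=17  T3=6  T4=16  T5=22

1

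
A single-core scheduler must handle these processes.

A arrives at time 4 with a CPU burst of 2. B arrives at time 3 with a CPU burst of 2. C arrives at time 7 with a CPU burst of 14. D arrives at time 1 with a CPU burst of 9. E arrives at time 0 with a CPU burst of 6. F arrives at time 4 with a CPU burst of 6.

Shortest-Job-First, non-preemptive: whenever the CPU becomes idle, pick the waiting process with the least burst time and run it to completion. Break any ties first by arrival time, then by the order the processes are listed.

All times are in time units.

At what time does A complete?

Gantt: | E 0-6 | B 6-8 | A 8-10 | F 10-16 | D 16-25 | C 25-39 |
Completion: A=10  B=8  C=39  D=25  E=6  F=16
Turnaround (C−A): A=6  B=5  C=32  D=24  E=6  F=12

10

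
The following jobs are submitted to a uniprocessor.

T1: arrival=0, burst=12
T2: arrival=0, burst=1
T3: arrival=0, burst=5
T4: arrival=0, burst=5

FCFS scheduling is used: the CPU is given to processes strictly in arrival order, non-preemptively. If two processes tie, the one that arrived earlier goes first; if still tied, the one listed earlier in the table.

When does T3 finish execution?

Timeline: | T1 0-12 | T2 12-13 | T3 13-18 | T4 18-23 |
Completion: T1=12  T2=13  T3=18  T4=23
Turnaround (C−A): T1=12  T2=13  T3=18  T4=23

18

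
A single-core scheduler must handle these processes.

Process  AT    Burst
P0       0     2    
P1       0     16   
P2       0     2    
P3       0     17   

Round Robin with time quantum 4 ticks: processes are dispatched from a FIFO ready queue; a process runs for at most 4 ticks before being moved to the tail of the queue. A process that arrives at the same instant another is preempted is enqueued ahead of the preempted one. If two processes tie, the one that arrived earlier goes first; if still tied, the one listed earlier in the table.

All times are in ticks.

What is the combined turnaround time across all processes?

79

Schedule: | P0 0-2 | P1 2-6 | P2 6-8 | P3 8-12 | P1 12-16 | P3 16-20 | P1 20-24 | P3 24-28 | P1 28-32 | P3 32-37 |
Completion: P0=2  P1=32  P2=8  P3=37
Turnaround = completion − arrival: P0=2, P1=32, P2=8, P3=37
Total turnaround = 2 + 32 + 8 + 37 = 79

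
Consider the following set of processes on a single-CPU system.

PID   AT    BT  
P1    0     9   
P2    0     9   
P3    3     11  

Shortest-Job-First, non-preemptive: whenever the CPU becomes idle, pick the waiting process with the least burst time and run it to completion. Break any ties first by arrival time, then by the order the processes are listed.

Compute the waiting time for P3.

15

Timeline: | P1 0-9 | P2 9-18 | P3 18-29 |
Completion: P1=9  P2=18  P3=29
Turnaround (C−A): P1=9  P2=18  P3=26
Waiting(P3) = turnaround − burst = 26 − 11 = 15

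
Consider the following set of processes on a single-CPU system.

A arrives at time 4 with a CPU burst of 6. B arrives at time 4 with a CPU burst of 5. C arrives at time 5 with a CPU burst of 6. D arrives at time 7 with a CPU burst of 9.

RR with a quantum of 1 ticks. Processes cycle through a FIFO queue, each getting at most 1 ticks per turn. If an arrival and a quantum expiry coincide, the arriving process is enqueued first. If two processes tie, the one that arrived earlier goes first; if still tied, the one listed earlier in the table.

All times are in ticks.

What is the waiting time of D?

Timeline: | idle 0-4 | A 4-5 | B 5-6 | C 6-7 | A 7-8 | B 8-9 | D 9-10 | C 10-11 | A 11-12 | B 12-13 | D 13-14 | C 14-15 | A 15-16 | B 16-17 | D 17-18 | C 18-19 | A 19-20 | B 20-21 | D 21-22 | C 22-23 | A 23-24 | D 24-25 | C 25-26 | D 26-30 |
Completion: A=24  B=21  C=26  D=30
Waiting(D) = turnaround − burst = 23 − 9 = 14

14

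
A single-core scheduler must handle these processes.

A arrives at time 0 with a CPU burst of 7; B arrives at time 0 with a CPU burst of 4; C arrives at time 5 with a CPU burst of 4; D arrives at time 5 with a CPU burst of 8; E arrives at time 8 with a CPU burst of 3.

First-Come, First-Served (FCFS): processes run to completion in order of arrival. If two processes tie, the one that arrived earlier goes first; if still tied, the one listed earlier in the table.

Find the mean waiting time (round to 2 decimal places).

7.60

Timeline: | A 0-7 | B 7-11 | C 11-15 | D 15-23 | E 23-26 |
Completion: A=7  B=11  C=15  D=23  E=26
Waiting times: A=0, B=7, C=6, D=10, E=15
Average waiting = (0+7+6+10+15) / 5 = 38/5 = 7.60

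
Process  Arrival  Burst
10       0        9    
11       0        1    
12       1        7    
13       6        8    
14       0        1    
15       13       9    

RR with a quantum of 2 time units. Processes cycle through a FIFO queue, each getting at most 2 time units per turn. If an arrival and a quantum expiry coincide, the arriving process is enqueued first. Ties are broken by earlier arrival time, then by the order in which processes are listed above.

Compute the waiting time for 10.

19

Gantt: | 10 0-2 | 11 2-3 | 14 3-4 | 12 4-6 | 10 6-8 | 13 8-10 | 12 10-12 | 10 12-14 | 13 14-16 | 12 16-18 | 15 18-20 | 10 20-22 | 13 22-24 | 12 24-25 | 15 25-27 | 10 27-28 | 13 28-30 | 15 30-35 |
Completion: 10=28  11=3  12=25  13=30  14=4  15=35
Turnaround (C−A): 10=28  11=3  12=24  13=24  14=4  15=22
Waiting(10) = turnaround − burst = 28 − 9 = 19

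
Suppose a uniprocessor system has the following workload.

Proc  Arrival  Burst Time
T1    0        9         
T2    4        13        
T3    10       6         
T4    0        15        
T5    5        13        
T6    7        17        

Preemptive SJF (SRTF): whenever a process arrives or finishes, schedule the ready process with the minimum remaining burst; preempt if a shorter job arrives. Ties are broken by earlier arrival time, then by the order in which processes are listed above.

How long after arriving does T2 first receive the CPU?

Schedule: | T1 0-9 | T2 9-10 | T3 10-16 | T2 16-28 | T5 28-41 | T4 41-56 | T6 56-73 |
Completion: T1=9  T2=28  T3=16  T4=56  T5=41  T6=73
Response(T2) = first start − arrival = 9 − 4 = 5

5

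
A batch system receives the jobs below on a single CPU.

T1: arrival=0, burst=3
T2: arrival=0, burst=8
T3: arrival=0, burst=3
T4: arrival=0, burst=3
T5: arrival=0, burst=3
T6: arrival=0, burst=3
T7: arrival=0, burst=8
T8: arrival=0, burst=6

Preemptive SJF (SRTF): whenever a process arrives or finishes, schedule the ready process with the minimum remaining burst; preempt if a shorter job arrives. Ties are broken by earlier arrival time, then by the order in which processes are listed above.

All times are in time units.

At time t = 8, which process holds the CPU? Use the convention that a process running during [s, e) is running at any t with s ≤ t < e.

Gantt: | T1 0-3 | T3 3-6 | T4 6-9 | T5 9-12 | T6 12-15 | T8 15-21 | T2 21-29 | T7 29-37 |
Completion: T1=3  T2=29  T3=6  T4=9  T5=12  T6=15  T7=37  T8=21

T4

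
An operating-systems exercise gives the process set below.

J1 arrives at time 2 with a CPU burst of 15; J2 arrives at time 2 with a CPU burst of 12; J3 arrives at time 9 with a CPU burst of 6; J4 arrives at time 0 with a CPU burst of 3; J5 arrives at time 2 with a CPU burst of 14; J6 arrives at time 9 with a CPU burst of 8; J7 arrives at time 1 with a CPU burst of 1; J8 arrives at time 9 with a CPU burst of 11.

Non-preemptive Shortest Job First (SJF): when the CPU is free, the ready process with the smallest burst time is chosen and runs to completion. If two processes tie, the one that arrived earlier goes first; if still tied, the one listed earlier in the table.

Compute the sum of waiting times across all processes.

Schedule: | J4 0-3 | J7 3-4 | J2 4-16 | J3 16-22 | J6 22-30 | J8 30-41 | J5 41-55 | J1 55-70 |
Completion: J1=70  J2=16  J3=22  J4=3  J5=55  J6=30  J7=4  J8=41
Turnaround (C−A): J1=68  J2=14  J3=13  J4=3  J5=53  J6=21  J7=3  J8=32
Waiting = turnaround − burst: J1=53, J2=2, J3=7, J4=0, J5=39, J6=13, J7=2, J8=21
Total waiting = 53 + 2 + 7 + 0 + 39 + 13 + 2 + 21 = 137

137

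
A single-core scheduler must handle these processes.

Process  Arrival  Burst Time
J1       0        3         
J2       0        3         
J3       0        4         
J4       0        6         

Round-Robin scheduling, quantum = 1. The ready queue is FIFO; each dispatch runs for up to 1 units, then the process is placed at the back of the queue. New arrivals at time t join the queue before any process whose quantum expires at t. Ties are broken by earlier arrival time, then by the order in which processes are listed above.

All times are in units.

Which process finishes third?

J3

Timeline: | J1 0-1 | J2 1-2 | J3 2-3 | J4 3-4 | J1 4-5 | J2 5-6 | J3 6-7 | J4 7-8 | J1 8-9 | J2 9-10 | J3 10-11 | J4 11-12 | J3 12-13 | J4 13-16 |
Completion: J1=9  J2=10  J3=13  J4=16
Turnaround (C−A): J1=9  J2=10  J3=13  J4=16
Finish order: J1 → J2 → J3 → J4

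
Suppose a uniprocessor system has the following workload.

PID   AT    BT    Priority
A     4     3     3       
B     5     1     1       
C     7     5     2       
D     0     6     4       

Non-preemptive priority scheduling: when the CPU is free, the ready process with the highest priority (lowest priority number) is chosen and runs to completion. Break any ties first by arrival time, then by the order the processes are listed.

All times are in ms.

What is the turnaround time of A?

Timeline: | D 0-6 | B 6-7 | C 7-12 | A 12-15 |
Completion: A=15  B=7  C=12  D=6
Turnaround (C−A): A=11  B=2  C=5  D=6
Turnaround(A) = completion − arrival = 15 − 4 = 11

11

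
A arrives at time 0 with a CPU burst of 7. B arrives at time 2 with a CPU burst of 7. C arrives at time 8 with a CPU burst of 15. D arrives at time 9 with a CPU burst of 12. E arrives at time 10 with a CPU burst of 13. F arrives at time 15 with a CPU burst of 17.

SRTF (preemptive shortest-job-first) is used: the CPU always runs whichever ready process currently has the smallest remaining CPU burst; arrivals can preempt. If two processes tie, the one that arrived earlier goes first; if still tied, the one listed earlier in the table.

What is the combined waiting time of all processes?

Schedule: | A 0-7 | B 7-14 | D 14-26 | E 26-39 | C 39-54 | F 54-71 |
Completion: A=7  B=14  C=54  D=26  E=39  F=71
Turnaround (C−A): A=7  B=12  C=46  D=17  E=29  F=56
Waiting = turnaround − burst: A=0, B=5, C=31, D=5, E=16, F=39
Total waiting = 0 + 5 + 31 + 5 + 16 + 39 = 96

96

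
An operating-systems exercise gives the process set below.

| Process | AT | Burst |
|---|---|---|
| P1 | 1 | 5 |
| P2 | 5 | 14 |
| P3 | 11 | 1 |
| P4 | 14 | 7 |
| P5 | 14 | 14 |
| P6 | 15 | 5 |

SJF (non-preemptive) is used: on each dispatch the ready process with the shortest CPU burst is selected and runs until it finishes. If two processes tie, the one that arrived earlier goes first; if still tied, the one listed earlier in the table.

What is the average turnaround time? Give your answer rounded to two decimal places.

15.50

Gantt: | idle 0-1 | P1 1-6 | P2 6-20 | P3 20-21 | P6 21-26 | P4 26-33 | P5 33-47 |
Completion: P1=6  P2=20  P3=21  P4=33  P5=47  P6=26
Turnaround times: P1=5, P2=15, P3=10, P4=19, P5=33, P6=11
Average turnaround = (5+15+10+19+33+11) / 6 = 93/6 = 15.50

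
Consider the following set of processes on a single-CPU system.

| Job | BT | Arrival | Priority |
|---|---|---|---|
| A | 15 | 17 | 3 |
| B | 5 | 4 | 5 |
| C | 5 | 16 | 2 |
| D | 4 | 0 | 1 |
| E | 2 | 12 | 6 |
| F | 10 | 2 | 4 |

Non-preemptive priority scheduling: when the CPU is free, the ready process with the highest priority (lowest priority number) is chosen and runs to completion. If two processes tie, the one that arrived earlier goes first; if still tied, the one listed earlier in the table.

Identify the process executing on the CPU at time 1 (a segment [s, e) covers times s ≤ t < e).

Timeline: | D 0-4 | F 4-14 | B 14-19 | C 19-24 | A 24-39 | E 39-41 |
Completion: A=39  B=19  C=24  D=4  E=41  F=14
Turnaround (C−A): A=22  B=15  C=8  D=4  E=29  F=12

D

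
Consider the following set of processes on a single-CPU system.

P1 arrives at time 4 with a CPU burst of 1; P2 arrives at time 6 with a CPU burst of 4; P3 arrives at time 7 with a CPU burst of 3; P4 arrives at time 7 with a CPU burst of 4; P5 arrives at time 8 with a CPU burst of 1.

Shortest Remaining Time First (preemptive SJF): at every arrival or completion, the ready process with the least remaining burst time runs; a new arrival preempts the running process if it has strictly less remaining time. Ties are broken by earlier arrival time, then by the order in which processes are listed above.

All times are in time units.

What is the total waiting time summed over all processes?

Schedule: | idle 0-4 | P1 4-5 | idle 5-6 | P2 6-8 | P5 8-9 | P2 9-11 | P3 11-14 | P4 14-18 |
Completion: P1=5  P2=11  P3=14  P4=18  P5=9
Turnaround (C−A): P1=1  P2=5  P3=7  P4=11  P5=1
Waiting = turnaround − burst: P1=0, P2=1, P3=4, P4=7, P5=0
Total waiting = 0 + 1 + 4 + 7 + 0 = 12

12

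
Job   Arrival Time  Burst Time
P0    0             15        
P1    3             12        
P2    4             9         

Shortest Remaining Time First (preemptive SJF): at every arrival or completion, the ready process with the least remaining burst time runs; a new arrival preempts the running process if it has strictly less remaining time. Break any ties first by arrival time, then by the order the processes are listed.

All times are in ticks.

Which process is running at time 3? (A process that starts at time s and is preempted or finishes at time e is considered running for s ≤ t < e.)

P0

Timeline: | P0 0-4 | P2 4-13 | P0 13-24 | P1 24-36 |
Completion: P0=24  P1=36  P2=13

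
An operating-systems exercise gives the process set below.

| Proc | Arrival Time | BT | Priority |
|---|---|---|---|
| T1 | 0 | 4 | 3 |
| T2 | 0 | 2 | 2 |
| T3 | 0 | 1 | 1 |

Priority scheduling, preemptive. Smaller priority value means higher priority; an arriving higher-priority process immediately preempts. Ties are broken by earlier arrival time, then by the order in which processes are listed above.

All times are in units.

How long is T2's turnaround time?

3

Gantt: | T3 0-1 | T2 1-3 | T1 3-7 |
Completion: T1=7  T2=3  T3=1
Turnaround (C−A): T1=7  T2=3  T3=1
Turnaround(T2) = completion − arrival = 3 − 0 = 3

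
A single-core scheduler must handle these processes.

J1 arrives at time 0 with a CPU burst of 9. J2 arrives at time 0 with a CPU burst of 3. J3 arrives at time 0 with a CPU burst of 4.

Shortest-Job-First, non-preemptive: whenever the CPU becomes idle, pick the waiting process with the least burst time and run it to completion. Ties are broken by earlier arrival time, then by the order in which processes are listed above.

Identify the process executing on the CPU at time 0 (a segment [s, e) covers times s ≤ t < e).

J2

Schedule: | J2 0-3 | J3 3-7 | J1 7-16 |
Completion: J1=16  J2=3  J3=7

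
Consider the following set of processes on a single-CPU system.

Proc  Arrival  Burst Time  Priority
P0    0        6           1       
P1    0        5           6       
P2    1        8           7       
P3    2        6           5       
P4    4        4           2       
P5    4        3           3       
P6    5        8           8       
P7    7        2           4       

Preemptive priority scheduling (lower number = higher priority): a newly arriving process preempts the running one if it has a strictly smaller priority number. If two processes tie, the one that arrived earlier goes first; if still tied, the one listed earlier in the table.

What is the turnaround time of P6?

37

Timeline: | P0 0-6 | P4 6-10 | P5 10-13 | P7 13-15 | P3 15-21 | P1 21-26 | P2 26-34 | P6 34-42 |
Completion: P0=6  P1=26  P2=34  P3=21  P4=10  P5=13  P6=42  P7=15
Turnaround(P6) = completion − arrival = 42 − 5 = 37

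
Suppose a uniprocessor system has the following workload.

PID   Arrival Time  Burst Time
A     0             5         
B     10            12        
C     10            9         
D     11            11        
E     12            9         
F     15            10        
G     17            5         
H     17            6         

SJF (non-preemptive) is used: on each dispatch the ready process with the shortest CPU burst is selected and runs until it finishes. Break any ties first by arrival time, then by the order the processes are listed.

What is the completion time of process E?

Schedule: | A 0-5 | idle 5-10 | C 10-19 | G 19-24 | H 24-30 | E 30-39 | F 39-49 | D 49-60 | B 60-72 |
Completion: A=5  B=72  C=19  D=60  E=39  F=49  G=24  H=30
Turnaround (C−A): A=5  B=62  C=9  D=49  E=27  F=34  G=7  H=13

39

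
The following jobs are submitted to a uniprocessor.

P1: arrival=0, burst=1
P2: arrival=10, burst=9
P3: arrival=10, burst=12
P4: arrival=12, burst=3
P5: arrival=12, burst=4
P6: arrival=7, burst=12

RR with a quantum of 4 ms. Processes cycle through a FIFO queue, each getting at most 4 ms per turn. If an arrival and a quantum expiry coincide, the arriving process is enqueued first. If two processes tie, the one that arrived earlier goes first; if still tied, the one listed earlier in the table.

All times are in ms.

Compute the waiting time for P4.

11

Schedule: | P1 0-1 | idle 1-7 | P6 7-11 | P2 11-15 | P3 15-19 | P6 19-23 | P4 23-26 | P5 26-30 | P2 30-34 | P3 34-38 | P6 38-42 | P2 42-43 | P3 43-47 |
Completion: P1=1  P2=43  P3=47  P4=26  P5=30  P6=42
Turnaround (C−A): P1=1  P2=33  P3=37  P4=14  P5=18  P6=35
Waiting(P4) = turnaround − burst = 14 − 3 = 11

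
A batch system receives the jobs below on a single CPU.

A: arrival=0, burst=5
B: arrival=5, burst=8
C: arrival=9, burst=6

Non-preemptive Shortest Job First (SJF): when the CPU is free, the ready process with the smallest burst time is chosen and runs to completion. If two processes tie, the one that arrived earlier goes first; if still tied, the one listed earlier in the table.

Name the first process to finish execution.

Schedule: | A 0-5 | B 5-13 | C 13-19 |
Completion: A=5  B=13  C=19
Finish order: A → B → C

A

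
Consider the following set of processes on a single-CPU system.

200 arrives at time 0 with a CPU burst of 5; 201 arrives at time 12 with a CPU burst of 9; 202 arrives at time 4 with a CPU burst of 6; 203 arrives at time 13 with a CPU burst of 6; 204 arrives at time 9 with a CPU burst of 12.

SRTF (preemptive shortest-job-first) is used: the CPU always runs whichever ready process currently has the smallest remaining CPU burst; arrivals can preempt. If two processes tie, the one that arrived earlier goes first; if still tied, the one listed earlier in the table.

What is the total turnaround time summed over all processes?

Schedule: | 200 0-5 | 202 5-11 | 204 11-12 | 201 12-13 | 203 13-19 | 201 19-27 | 204 27-38 |
Completion: 200=5  201=27  202=11  203=19  204=38
Turnaround (C−A): 200=5  201=15  202=7  203=6  204=29
Turnaround = completion − arrival: 200=5, 201=15, 202=7, 203=6, 204=29
Total turnaround = 5 + 15 + 7 + 6 + 29 = 62

62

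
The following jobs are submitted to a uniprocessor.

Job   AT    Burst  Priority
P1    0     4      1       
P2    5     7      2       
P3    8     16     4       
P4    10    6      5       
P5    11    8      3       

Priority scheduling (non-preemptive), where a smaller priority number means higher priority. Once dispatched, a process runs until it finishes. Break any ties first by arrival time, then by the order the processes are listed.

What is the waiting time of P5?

1

Gantt: | P1 0-4 | idle 4-5 | P2 5-12 | P5 12-20 | P3 20-36 | P4 36-42 |
Completion: P1=4  P2=12  P3=36  P4=42  P5=20
Waiting(P5) = turnaround − burst = 9 − 8 = 1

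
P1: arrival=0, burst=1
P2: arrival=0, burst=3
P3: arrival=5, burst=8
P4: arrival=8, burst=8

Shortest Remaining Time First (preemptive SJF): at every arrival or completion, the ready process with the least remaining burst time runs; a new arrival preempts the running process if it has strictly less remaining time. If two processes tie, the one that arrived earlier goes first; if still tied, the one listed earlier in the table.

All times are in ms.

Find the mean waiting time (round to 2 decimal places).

1.50

Schedule: | P1 0-1 | P2 1-4 | idle 4-5 | P3 5-13 | P4 13-21 |
Completion: P1=1  P2=4  P3=13  P4=21
Waiting times: P1=0, P2=1, P3=0, P4=5
Average waiting = (0+1+0+5) / 4 = 6/4 = 1.50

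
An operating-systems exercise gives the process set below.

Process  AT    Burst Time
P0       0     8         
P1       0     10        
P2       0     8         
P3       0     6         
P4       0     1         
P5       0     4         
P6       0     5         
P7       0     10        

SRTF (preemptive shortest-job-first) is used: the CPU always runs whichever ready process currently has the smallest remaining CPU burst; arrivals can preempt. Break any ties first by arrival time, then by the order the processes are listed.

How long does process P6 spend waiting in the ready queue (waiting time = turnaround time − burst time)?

5

Schedule: | P4 0-1 | P5 1-5 | P6 5-10 | P3 10-16 | P0 16-24 | P2 24-32 | P1 32-42 | P7 42-52 |
Completion: P0=24  P1=42  P2=32  P3=16  P4=1  P5=5  P6=10  P7=52
Turnaround (C−A): P0=24  P1=42  P2=32  P3=16  P4=1  P5=5  P6=10  P7=52
Waiting(P6) = turnaround − burst = 10 − 5 = 5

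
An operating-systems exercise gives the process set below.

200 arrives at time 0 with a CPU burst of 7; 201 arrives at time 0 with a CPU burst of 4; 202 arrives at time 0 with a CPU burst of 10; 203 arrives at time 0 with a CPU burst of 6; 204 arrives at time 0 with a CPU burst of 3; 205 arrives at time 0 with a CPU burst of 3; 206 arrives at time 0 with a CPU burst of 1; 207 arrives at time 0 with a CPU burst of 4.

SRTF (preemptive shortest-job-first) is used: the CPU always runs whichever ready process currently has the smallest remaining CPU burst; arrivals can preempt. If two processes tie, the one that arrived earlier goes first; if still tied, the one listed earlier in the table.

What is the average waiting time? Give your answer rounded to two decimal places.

Gantt: | 206 0-1 | 204 1-4 | 205 4-7 | 201 7-11 | 207 11-15 | 203 15-21 | 200 21-28 | 202 28-38 |
Completion: 200=28  201=11  202=38  203=21  204=4  205=7  206=1  207=15
Turnaround (C−A): 200=28  201=11  202=38  203=21  204=4  205=7  206=1  207=15
Waiting times: 200=21, 201=7, 202=28, 203=15, 204=1, 205=4, 206=0, 207=11
Average waiting = (21+7+28+15+1+4+0+11) / 8 = 87/8 = 10.88

10.88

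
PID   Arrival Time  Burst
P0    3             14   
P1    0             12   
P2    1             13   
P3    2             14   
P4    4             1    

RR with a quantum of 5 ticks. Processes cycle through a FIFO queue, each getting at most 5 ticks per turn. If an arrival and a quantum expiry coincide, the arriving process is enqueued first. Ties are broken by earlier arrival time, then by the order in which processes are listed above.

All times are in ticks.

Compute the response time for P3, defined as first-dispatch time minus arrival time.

Schedule: | P1 0-5 | P2 5-10 | P3 10-15 | P0 15-20 | P4 20-21 | P1 21-26 | P2 26-31 | P3 31-36 | P0 36-41 | P1 41-43 | P2 43-46 | P3 46-50 | P0 50-54 |
Completion: P0=54  P1=43  P2=46  P3=50  P4=21
Response(P3) = first start − arrival = 10 − 2 = 8

8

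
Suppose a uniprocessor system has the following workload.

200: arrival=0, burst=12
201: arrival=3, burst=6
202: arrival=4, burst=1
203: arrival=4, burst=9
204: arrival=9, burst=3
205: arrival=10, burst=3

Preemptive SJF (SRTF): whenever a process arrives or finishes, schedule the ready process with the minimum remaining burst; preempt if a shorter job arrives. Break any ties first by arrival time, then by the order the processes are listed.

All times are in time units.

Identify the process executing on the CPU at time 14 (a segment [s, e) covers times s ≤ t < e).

Schedule: | 200 0-3 | 201 3-4 | 202 4-5 | 201 5-10 | 204 10-13 | 205 13-16 | 200 16-25 | 203 25-34 |
Completion: 200=25  201=10  202=5  203=34  204=13  205=16

205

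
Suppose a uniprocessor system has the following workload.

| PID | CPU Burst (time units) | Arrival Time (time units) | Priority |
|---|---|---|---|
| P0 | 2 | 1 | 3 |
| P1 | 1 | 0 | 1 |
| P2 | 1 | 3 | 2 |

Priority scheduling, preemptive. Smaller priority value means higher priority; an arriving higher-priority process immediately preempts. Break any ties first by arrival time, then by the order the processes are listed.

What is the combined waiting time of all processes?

Gantt: | P1 0-1 | P0 1-3 | P2 3-4 |
Completion: P0=3  P1=1  P2=4
Turnaround (C−A): P0=2  P1=1  P2=1
Waiting = turnaround − burst: P0=0, P1=0, P2=0
Total waiting = 0 + 0 + 0 = 0

0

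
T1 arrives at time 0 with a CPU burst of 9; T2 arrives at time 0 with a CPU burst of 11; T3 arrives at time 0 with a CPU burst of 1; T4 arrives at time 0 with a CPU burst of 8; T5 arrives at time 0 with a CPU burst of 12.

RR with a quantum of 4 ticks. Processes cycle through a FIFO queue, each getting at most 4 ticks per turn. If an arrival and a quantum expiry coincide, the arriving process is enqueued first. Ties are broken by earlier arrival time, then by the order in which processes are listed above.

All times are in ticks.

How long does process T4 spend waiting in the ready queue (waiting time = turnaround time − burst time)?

Gantt: | T1 0-4 | T2 4-8 | T3 8-9 | T4 9-13 | T5 13-17 | T1 17-21 | T2 21-25 | T4 25-29 | T5 29-33 | T1 33-34 | T2 34-37 | T5 37-41 |
Completion: T1=34  T2=37  T3=9  T4=29  T5=41
Turnaround (C−A): T1=34  T2=37  T3=9  T4=29  T5=41
Waiting(T4) = turnaround − burst = 29 − 8 = 21

21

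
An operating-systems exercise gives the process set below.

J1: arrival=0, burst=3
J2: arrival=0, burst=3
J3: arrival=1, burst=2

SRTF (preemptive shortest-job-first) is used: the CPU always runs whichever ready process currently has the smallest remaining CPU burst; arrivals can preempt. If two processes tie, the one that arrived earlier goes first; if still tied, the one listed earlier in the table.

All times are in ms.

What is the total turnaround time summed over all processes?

Gantt: | J1 0-3 | J3 3-5 | J2 5-8 |
Completion: J1=3  J2=8  J3=5
Turnaround (C−A): J1=3  J2=8  J3=4
Turnaround = completion − arrival: J1=3, J2=8, J3=4
Total turnaround = 3 + 8 + 4 = 15

15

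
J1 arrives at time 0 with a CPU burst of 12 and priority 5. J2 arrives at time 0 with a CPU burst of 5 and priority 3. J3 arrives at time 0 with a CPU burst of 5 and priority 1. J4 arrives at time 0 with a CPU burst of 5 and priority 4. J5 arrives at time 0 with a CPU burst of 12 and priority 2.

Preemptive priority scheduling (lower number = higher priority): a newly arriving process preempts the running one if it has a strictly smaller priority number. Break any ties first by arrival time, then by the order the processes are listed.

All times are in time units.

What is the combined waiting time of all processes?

Gantt: | J3 0-5 | J5 5-17 | J2 17-22 | J4 22-27 | J1 27-39 |
Completion: J1=39  J2=22  J3=5  J4=27  J5=17
Waiting = turnaround − burst: J1=27, J2=17, J3=0, J4=22, J5=5
Total waiting = 27 + 17 + 0 + 22 + 5 = 71

71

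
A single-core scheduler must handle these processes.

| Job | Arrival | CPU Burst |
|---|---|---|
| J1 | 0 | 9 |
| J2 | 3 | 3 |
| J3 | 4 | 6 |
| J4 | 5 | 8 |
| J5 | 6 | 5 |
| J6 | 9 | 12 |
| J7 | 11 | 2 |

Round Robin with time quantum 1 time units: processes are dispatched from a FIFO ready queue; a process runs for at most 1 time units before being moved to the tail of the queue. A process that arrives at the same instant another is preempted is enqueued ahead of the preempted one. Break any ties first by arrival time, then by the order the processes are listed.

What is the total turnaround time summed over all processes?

Gantt: | J1 0-3 | J2 3-4 | J1 4-5 | J3 5-6 | J2 6-7 | J4 7-8 | J1 8-9 | J5 9-10 | J3 10-11 | J2 11-12 | J4 12-13 | J6 13-14 | J1 14-15 | J5 15-16 | J7 16-17 | J3 17-18 | J4 18-19 | J6 19-20 | J1 20-21 | J5 21-22 | J7 22-23 | J3 23-24 | J4 24-25 | J6 25-26 | J1 26-27 | J5 27-28 | J3 28-29 | J4 29-30 | J6 30-31 | J1 31-32 | J5 32-33 | J3 33-34 | J4 34-35 | J6 35-36 | J4 36-37 | J6 37-38 | J4 38-39 | J6 39-45 |
Completion: J1=32  J2=12  J3=34  J4=39  J5=33  J6=45  J7=23
Turnaround (C−A): J1=32  J2=9  J3=30  J4=34  J5=27  J6=36  J7=12
Turnaround = completion − arrival: J1=32, J2=9, J3=30, J4=34, J5=27, J6=36, J7=12
Total turnaround = 32 + 9 + 30 + 34 + 27 + 36 + 12 = 180

180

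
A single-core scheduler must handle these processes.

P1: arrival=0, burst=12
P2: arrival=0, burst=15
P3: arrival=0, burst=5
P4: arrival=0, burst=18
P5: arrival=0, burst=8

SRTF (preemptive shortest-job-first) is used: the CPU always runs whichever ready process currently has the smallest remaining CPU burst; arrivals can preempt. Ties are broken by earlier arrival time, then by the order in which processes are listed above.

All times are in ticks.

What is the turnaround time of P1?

25

Timeline: | P3 0-5 | P5 5-13 | P1 13-25 | P2 25-40 | P4 40-58 |
Completion: P1=25  P2=40  P3=5  P4=58  P5=13
Turnaround (C−A): P1=25  P2=40  P3=5  P4=58  P5=13
Turnaround(P1) = completion − arrival = 25 − 0 = 25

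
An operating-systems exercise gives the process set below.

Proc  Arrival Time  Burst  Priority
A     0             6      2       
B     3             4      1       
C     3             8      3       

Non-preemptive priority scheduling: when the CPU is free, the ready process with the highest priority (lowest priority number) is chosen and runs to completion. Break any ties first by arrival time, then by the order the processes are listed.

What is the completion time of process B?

Timeline: | A 0-6 | B 6-10 | C 10-18 |
Completion: A=6  B=10  C=18
Turnaround (C−A): A=6  B=7  C=15

10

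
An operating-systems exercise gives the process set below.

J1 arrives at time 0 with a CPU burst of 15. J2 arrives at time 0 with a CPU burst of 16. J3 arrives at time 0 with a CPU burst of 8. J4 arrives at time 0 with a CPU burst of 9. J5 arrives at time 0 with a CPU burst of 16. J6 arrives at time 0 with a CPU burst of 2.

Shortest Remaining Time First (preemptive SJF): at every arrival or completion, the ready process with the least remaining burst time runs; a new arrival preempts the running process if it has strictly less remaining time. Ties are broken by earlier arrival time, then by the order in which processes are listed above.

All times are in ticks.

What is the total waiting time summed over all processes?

Gantt: | J6 0-2 | J3 2-10 | J4 10-19 | J1 19-34 | J2 34-50 | J5 50-66 |
Completion: J1=34  J2=50  J3=10  J4=19  J5=66  J6=2
Turnaround (C−A): J1=34  J2=50  J3=10  J4=19  J5=66  J6=2
Waiting = turnaround − burst: J1=19, J2=34, J3=2, J4=10, J5=50, J6=0
Total waiting = 19 + 34 + 2 + 10 + 50 + 0 = 115

115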